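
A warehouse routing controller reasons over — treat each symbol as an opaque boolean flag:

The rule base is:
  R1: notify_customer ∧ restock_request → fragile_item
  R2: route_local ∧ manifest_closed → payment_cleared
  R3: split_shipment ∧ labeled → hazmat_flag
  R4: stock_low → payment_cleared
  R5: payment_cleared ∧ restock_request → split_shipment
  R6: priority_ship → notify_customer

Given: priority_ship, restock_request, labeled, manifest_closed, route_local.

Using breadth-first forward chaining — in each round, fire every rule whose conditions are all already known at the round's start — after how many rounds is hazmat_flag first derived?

[1] R2 [route_local ∧ manifest_closed → payment_cleared]; R6 [priority_ship → notify_customer]. ⇒ new: payment_cleared, notify_customer.
[2] R1 [notify_customer ∧ restock_request → fragile_item]; R5 [payment_cleared ∧ restock_request → split_shipment]. ⇒ new: fragile_item, split_shipment.
[3] R3 [split_shipment ∧ labeled → hazmat_flag]. ⇒ new: hazmat_flag.
hazmat_flag first appears in round 3.

3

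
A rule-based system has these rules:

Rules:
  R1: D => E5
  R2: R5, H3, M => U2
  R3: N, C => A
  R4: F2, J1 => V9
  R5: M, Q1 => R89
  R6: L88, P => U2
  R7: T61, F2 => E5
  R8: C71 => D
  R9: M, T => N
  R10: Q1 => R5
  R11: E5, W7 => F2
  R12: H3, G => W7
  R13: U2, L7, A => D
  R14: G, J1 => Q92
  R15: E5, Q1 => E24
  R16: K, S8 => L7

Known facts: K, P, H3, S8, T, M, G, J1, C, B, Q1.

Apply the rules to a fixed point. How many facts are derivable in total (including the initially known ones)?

24

Round 1: R5 [M, Q1 => R89]; R9 [M, T => N]; R10 [Q1 => R5]; R12 [H3, G => W7]; R14 [G, J1 => Q92]; R16 [K, S8 => L7]. New: R89, N, R5, W7, Q92, L7.
Round 2: R2 [R5, H3, M => U2]; R3 [N, C => A]. New: U2, A.
Round 3: R13 [U2, L7, A => D]. New: D.
Round 4: R1 [D => E5]. New: E5.
Round 5: R11 [E5, W7 => F2]; R15 [E5, Q1 => E24]. New: F2, E24.
Round 6: R4 [F2, J1 => V9]. New: V9.
Closure: {A, B, C, D, E24, E5, F2, G, H3, J1, K, L7, M, N, P, Q1, Q92, R5, R89, S8, T, U2, V9, W7} — 24 facts.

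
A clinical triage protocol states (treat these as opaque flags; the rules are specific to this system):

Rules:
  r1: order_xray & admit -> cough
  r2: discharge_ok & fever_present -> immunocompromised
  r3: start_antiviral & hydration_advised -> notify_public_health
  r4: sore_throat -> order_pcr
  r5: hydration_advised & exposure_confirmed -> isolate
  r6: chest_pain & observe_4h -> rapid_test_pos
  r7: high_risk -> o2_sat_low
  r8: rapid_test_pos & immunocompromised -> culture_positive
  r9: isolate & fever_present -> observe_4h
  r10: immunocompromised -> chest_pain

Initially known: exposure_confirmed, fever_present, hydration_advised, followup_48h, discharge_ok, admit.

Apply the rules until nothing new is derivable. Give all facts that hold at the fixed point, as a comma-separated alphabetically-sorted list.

admit, chest_pain, culture_positive, discharge_ok, exposure_confirmed, fever_present, followup_48h, hydration_advised, immunocompromised, isolate, observe_4h, rapid_test_pos

Round 1: r2 [discharge_ok & fever_present -> immunocompromised]; r5 [hydration_advised & exposure_confirmed -> isolate]. New: immunocompromised, isolate.
Round 2: r9 [isolate & fever_present -> observe_4h]; r10 [immunocompromised -> chest_pain]. New: observe_4h, chest_pain.
Round 3: r6 [chest_pain & observe_4h -> rapid_test_pos]. New: rapid_test_pos.
Round 4: r8 [rapid_test_pos & immunocompromised -> culture_positive]. New: culture_positive.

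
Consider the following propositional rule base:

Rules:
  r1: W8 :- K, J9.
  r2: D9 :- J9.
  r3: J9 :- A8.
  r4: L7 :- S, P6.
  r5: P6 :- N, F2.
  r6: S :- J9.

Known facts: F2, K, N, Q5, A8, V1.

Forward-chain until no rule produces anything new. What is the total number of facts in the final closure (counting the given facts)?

Round 1 fires r3, r5, giving J9, P6.
Round 2 fires r1, r2, r6, giving W8, D9, S.
Round 3 fires r4, giving L7.
Closure: {A8, D9, F2, J9, K, L7, N, P6, Q5, S, V1, W8} — 12 facts.

12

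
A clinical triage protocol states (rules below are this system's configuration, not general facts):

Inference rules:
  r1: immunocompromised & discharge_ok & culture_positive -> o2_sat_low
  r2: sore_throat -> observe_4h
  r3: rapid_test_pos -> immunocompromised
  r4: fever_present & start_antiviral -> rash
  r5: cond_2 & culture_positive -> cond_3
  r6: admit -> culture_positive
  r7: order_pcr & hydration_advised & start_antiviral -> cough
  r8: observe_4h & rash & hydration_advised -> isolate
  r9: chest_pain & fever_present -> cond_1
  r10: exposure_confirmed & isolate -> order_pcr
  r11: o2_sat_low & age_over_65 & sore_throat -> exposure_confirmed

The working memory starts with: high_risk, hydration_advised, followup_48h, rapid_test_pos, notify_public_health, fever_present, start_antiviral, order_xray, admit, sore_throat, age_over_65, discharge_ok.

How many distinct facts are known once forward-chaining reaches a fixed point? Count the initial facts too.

Round 1: r2 [sore_throat -> observe_4h]; r3 [rapid_test_pos -> immunocompromised]; r4 [fever_present & start_antiviral -> rash]; r6 [admit -> culture_positive]. New: observe_4h, immunocompromised, rash, culture_positive.
Round 2: r1 [immunocompromised & discharge_ok & culture_positive -> o2_sat_low]; r8 [observe_4h & rash & hydration_advised -> isolate]. New: o2_sat_low, isolate.
Round 3: r11 [o2_sat_low & age_over_65 & sore_throat -> exposure_confirmed]. New: exposure_confirmed.
Round 4: r10 [exposure_confirmed & isolate -> order_pcr]. New: order_pcr.
Round 5: r7 [order_pcr & hydration_advised & start_antiviral -> cough]. New: cough.
Closure: {admit, age_over_65, cough, culture_positive, discharge_ok, exposure_confirmed, fever_present, followup_48h, high_risk, hydration_advised, immunocompromised, isolate, notify_public_health, o2_sat_low, observe_4h, order_pcr, order_xray, rapid_test_pos, rash, sore_throat, start_antiviral} — 21 facts.

21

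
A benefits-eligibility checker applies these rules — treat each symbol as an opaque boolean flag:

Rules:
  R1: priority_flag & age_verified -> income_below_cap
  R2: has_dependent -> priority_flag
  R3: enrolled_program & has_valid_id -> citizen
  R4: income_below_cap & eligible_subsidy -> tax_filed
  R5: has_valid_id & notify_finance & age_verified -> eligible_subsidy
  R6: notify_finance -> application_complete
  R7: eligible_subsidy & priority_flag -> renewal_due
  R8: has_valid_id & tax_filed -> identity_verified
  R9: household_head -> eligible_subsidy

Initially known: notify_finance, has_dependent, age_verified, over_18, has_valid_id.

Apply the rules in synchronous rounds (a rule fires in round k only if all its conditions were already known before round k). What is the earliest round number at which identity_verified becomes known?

4

Round 1 — R2, R5, R6, derive priority_flag, eligible_subsidy, application_complete.
Round 2 — R1, R7, derive income_below_cap, renewal_due.
Round 3 — R4, derive tax_filed.
Round 4 — R8, derive identity_verified.
identity_verified first appears in round 4.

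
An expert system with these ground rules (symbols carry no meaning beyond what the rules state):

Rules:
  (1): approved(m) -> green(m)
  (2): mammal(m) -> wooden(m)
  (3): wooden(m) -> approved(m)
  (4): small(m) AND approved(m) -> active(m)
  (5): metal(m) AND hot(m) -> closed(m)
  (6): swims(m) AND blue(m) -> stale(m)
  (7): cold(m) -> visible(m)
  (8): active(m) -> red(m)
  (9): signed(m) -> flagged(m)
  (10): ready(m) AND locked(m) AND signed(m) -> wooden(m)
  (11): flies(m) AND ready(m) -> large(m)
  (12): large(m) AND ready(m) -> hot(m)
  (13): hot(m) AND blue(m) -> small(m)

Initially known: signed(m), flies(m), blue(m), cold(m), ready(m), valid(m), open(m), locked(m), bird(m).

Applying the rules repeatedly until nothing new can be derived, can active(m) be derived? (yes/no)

Round 1: (7) [cold(m) -> visible(m)]; (9) [signed(m) -> flagged(m)]; (10) [ready(m) AND locked(m) AND signed(m) -> wooden(m)]; (11) [flies(m) AND ready(m) -> large(m)]. New: visible(m), flagged(m), wooden(m), large(m).
Round 2: (3) [wooden(m) -> approved(m)]; (12) [large(m) AND ready(m) -> hot(m)]. New: approved(m), hot(m).
Round 3: (1) [approved(m) -> green(m)]; (13) [hot(m) AND blue(m) -> small(m)]. New: green(m), small(m).
Round 4: (4) [small(m) AND approved(m) -> active(m)]. New: active(m).
Round 5: (8) [active(m) -> red(m)]. New: red(m).
active(m) appears in round 4, so it is derivable.

yes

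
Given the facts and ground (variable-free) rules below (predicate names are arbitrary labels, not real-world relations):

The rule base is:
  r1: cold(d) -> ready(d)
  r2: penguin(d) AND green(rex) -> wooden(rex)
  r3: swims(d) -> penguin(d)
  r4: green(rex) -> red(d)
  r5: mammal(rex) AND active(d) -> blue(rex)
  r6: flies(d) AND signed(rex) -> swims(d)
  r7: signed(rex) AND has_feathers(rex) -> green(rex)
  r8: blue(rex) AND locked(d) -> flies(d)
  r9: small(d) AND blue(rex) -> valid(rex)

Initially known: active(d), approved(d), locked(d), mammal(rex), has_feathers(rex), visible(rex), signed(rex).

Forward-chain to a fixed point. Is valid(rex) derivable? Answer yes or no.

Round 1 — r5, r7, derive blue(rex), green(rex).
Round 2 — r4, r8, derive red(d), flies(d).
Round 3 — r6, derive swims(d).
Round 4 — r3, derive penguin(d).
Round 5 — r2, derive wooden(rex).
Fixed point reached. valid(rex) is concluded only by r9; r9 needs small(d) (never derived).

no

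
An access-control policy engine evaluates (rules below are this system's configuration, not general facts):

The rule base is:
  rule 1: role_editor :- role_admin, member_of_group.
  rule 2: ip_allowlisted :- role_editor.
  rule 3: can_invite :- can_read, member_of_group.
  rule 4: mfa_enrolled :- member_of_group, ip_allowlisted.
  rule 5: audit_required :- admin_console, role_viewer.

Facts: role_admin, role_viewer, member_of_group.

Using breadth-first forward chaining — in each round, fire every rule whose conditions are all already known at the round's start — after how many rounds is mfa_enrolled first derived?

3

Round 1 — rule 1, derive role_editor.
Round 2 — rule 2, derive ip_allowlisted.
Round 3 — rule 4, derive mfa_enrolled.
mfa_enrolled first appears in round 3.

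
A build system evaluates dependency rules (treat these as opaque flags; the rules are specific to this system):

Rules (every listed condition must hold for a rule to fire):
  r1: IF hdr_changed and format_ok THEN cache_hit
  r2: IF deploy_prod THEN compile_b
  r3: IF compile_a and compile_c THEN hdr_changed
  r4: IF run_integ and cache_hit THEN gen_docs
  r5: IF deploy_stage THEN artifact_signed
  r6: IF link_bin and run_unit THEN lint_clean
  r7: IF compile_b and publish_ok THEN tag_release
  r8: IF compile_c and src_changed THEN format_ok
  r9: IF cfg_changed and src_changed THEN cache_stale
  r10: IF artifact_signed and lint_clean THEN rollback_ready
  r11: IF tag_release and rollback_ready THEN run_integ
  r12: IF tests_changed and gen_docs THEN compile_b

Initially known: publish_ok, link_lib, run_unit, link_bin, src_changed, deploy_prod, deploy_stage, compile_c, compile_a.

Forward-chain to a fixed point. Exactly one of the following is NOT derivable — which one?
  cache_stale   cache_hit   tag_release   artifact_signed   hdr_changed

cache_stale

Round 1: r2 [IF deploy_prod THEN compile_b]; r3 [IF compile_a and compile_c THEN hdr_changed]; r5 [IF deploy_stage THEN artifact_signed]; r6 [IF link_bin and run_unit THEN lint_clean]; r8 [IF compile_c and src_changed THEN format_ok]. New: compile_b, hdr_changed, artifact_signed, lint_clean, format_ok.
Round 2: r1 [IF hdr_changed and format_ok THEN cache_hit]; r7 [IF compile_b and publish_ok THEN tag_release]; r10 [IF artifact_signed and lint_clean THEN rollback_ready]. New: cache_hit, tag_release, rollback_ready.
Round 3: r11 [IF tag_release and rollback_ready THEN run_integ]. New: run_integ.
Round 4: r4 [IF run_integ and cache_hit THEN gen_docs]. New: gen_docs.
Derived: cache_hit (round 2), tag_release (round 2), hdr_changed (round 1), artifact_signed (round 1). cache_stale never appears in any round.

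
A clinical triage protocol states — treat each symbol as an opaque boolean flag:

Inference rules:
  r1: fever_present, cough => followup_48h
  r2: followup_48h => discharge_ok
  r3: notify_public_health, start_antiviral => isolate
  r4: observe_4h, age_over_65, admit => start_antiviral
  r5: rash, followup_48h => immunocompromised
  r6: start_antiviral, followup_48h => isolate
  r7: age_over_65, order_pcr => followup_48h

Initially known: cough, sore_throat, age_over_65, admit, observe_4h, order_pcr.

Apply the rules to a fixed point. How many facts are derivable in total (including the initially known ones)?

10

Round 1 fires r4, r7, giving start_antiviral, followup_48h.
Round 2 fires r2, r6, giving discharge_ok, isolate.
Closure: {admit, age_over_65, cough, discharge_ok, followup_48h, isolate, observe_4h, order_pcr, sore_throat, start_antiviral} — 10 facts.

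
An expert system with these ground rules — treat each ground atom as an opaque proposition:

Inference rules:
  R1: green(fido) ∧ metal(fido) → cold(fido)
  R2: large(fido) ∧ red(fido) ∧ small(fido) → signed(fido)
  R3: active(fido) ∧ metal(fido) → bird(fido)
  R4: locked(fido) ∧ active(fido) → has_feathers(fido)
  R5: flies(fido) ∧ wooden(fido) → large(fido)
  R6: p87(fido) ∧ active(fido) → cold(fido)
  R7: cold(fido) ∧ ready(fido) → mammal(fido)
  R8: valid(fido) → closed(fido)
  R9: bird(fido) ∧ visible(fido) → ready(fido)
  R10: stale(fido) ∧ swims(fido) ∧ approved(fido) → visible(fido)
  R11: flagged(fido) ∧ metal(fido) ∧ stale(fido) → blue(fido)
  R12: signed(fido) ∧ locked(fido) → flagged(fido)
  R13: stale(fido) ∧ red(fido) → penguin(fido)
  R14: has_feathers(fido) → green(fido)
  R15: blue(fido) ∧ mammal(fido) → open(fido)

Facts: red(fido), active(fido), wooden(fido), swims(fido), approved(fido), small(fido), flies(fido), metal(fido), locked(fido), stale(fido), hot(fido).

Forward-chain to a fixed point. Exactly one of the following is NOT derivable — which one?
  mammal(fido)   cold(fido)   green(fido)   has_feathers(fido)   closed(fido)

closed(fido)

Round 1: R3 [active(fido) ∧ metal(fido) → bird(fido)]; R4 [locked(fido) ∧ active(fido) → has_feathers(fido)]; R5 [flies(fido) ∧ wooden(fido) → large(fido)]; R10 [stale(fido) ∧ swims(fido) ∧ approved(fido) → visible(fido)]; R13 [stale(fido) ∧ red(fido) → penguin(fido)]. Adds bird(fido), has_feathers(fido), large(fido), visible(fido), penguin(fido).
Round 2: R2 [large(fido) ∧ red(fido) ∧ small(fido) → signed(fido)]; R9 [bird(fido) ∧ visible(fido) → ready(fido)]; R14 [has_feathers(fido) → green(fido)]. Adds signed(fido), ready(fido), green(fido).
Round 3: R1 [green(fido) ∧ metal(fido) → cold(fido)]; R12 [signed(fido) ∧ locked(fido) → flagged(fido)]. Adds cold(fido), flagged(fido).
Round 4: R7 [cold(fido) ∧ ready(fido) → mammal(fido)]; R11 [flagged(fido) ∧ metal(fido) ∧ stale(fido) → blue(fido)]. Adds mammal(fido), blue(fido).
Round 5: R15 [blue(fido) ∧ mammal(fido) → open(fido)]. Adds open(fido).
Derived: green(fido) (round 2), mammal(fido) (round 4), has_feathers(fido) (round 1), cold(fido) (round 3). closed(fido) never appears in any round.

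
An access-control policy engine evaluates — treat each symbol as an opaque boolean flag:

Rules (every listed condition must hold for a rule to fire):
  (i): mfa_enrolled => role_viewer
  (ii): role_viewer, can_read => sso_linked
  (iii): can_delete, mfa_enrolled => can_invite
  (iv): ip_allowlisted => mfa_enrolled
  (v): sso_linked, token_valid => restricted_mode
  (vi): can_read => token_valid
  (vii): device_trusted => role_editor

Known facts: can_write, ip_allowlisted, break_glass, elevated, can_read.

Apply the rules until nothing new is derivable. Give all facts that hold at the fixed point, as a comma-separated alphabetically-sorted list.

break_glass, can_read, can_write, elevated, ip_allowlisted, mfa_enrolled, restricted_mode, role_viewer, sso_linked, token_valid

[1] (iv) [ip_allowlisted => mfa_enrolled]; (vi) [can_read => token_valid]. ⇒ new: mfa_enrolled, token_valid.
[2] (i) [mfa_enrolled => role_viewer]. ⇒ new: role_viewer.
[3] (ii) [role_viewer, can_read => sso_linked]. ⇒ new: sso_linked.
[4] (v) [sso_linked, token_valid => restricted_mode]. ⇒ new: restricted_mode.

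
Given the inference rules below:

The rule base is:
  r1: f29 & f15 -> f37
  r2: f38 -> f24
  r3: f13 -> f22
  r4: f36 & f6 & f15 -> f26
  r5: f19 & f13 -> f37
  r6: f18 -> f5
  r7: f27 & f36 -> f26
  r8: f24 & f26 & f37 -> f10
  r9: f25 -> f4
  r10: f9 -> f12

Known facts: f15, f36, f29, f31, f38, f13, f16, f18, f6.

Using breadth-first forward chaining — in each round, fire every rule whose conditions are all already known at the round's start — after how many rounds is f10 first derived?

2

Round 1: r1 [f29 & f15 -> f37]; r2 [f38 -> f24]; r3 [f13 -> f22]; r4 [f36 & f6 & f15 -> f26]; r6 [f18 -> f5]. New: f37, f24, f22, f26, f5.
Round 2: r8 [f24 & f26 & f37 -> f10]. New: f10.
f10 first appears in round 2.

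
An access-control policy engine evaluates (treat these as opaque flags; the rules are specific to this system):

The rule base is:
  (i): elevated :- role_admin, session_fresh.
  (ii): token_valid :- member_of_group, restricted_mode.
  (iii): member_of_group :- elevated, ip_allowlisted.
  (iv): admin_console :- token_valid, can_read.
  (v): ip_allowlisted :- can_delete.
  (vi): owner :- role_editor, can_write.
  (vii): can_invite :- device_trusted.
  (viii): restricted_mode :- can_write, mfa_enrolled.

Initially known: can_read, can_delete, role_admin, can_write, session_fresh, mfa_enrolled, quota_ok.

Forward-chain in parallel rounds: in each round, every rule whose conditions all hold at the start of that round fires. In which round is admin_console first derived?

4

[1] (i) [elevated :- role_admin, session_fresh.]; (v) [ip_allowlisted :- can_delete.]; (viii) [restricted_mode :- can_write, mfa_enrolled.]. ⇒ new: elevated, ip_allowlisted, restricted_mode.
[2] (iii) [member_of_group :- elevated, ip_allowlisted.]. ⇒ new: member_of_group.
[3] (ii) [token_valid :- member_of_group, restricted_mode.]. ⇒ new: token_valid.
[4] (iv) [admin_console :- token_valid, can_read.]. ⇒ new: admin_console.
admin_console first appears in round 4.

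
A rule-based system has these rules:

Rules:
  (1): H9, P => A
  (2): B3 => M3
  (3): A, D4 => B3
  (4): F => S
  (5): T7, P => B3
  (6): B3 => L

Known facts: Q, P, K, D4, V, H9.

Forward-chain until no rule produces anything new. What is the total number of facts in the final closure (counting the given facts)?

10

[1] (1) [H9, P => A]. ⇒ new: A.
[2] (3) [A, D4 => B3]. ⇒ new: B3.
[3] (2) [B3 => M3]; (6) [B3 => L]. ⇒ new: M3, L.
Closure: {A, B3, D4, H9, K, L, M3, P, Q, V} — 10 facts.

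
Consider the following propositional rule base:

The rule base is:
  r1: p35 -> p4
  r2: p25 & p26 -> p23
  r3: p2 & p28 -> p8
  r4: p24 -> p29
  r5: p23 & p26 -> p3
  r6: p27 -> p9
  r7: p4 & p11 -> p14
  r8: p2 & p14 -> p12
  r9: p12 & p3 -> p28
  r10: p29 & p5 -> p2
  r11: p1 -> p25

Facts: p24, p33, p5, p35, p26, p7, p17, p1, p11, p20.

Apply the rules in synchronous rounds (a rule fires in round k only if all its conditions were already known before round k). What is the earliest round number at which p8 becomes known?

5

Round 1 — r1, r4, r11, derive p4, p29, p25.
Round 2 — r2, r7, r10, derive p23, p14, p2.
Round 3 — r5, r8, derive p3, p12.
Round 4 — r9, derive p28.
Round 5 — r3, derive p8.
p8 first appears in round 5.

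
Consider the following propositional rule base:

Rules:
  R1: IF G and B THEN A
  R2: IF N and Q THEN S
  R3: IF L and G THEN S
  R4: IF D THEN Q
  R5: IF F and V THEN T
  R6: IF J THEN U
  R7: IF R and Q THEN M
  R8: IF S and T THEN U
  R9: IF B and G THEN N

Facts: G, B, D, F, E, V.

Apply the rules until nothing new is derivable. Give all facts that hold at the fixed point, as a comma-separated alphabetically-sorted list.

[1] R1 [IF G and B THEN A]; R4 [IF D THEN Q]; R5 [IF F and V THEN T]; R9 [IF B and G THEN N]. ⇒ new: A, Q, T, N.
[2] R2 [IF N and Q THEN S]. ⇒ new: S.
[3] R8 [IF S and T THEN U]. ⇒ new: U.

A, B, D, E, F, G, N, Q, S, T, U, V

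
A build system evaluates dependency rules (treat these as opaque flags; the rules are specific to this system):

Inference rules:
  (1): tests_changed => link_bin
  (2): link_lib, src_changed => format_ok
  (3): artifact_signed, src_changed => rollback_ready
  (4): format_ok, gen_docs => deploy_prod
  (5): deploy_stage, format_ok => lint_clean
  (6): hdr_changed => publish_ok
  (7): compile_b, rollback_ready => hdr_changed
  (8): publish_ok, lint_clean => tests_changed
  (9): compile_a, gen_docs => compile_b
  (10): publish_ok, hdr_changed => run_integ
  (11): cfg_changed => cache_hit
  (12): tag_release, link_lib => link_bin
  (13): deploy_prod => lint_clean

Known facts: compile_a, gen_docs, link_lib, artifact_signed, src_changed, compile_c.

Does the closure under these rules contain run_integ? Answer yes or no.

Round 1: (2) [link_lib, src_changed => format_ok]; (3) [artifact_signed, src_changed => rollback_ready]; (9) [compile_a, gen_docs => compile_b]. New: format_ok, rollback_ready, compile_b.
Round 2: (4) [format_ok, gen_docs => deploy_prod]; (7) [compile_b, rollback_ready => hdr_changed]. New: deploy_prod, hdr_changed.
Round 3: (6) [hdr_changed => publish_ok]; (13) [deploy_prod => lint_clean]. New: publish_ok, lint_clean.
Round 4: (8) [publish_ok, lint_clean => tests_changed]; (10) [publish_ok, hdr_changed => run_integ]. New: tests_changed, run_integ.
Round 5: (1) [tests_changed => link_bin]. New: link_bin.
run_integ appears in round 4, so it is derivable.

yes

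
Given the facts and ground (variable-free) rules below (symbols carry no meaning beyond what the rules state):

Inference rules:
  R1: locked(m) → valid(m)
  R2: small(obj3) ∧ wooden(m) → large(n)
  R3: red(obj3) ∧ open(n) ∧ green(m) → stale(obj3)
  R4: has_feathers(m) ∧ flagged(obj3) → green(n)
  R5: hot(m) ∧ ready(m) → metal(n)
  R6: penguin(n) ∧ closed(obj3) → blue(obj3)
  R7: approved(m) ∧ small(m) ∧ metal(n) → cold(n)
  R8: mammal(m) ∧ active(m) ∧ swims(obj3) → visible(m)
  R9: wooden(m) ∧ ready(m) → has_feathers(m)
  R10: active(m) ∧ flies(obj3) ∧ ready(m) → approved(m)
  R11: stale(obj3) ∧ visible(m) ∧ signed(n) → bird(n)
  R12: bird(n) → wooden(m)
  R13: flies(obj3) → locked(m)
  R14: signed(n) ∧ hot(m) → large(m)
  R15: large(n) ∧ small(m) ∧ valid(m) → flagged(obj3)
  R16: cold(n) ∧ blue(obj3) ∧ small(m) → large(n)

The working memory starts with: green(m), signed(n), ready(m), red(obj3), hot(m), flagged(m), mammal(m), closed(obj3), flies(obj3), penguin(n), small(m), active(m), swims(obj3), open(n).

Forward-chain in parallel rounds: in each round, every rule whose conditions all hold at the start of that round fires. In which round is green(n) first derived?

5

Round 1: R3 [red(obj3) ∧ open(n) ∧ green(m) → stale(obj3)]; R5 [hot(m) ∧ ready(m) → metal(n)]; R6 [penguin(n) ∧ closed(obj3) → blue(obj3)]; R8 [mammal(m) ∧ active(m) ∧ swims(obj3) → visible(m)]; R10 [active(m) ∧ flies(obj3) ∧ ready(m) → approved(m)]; R13 [flies(obj3) → locked(m)]; R14 [signed(n) ∧ hot(m) → large(m)]. New: stale(obj3), metal(n), blue(obj3), visible(m), approved(m), locked(m), large(m).
Round 2: R1 [locked(m) → valid(m)]; R7 [approved(m) ∧ small(m) ∧ metal(n) → cold(n)]; R11 [stale(obj3) ∧ visible(m) ∧ signed(n) → bird(n)]. New: valid(m), cold(n), bird(n).
Round 3: R12 [bird(n) → wooden(m)]; R16 [cold(n) ∧ blue(obj3) ∧ small(m) → large(n)]. New: wooden(m), large(n).
Round 4: R9 [wooden(m) ∧ ready(m) → has_feathers(m)]; R15 [large(n) ∧ small(m) ∧ valid(m) → flagged(obj3)]. New: has_feathers(m), flagged(obj3).
Round 5: R4 [has_feathers(m) ∧ flagged(obj3) → green(n)]. New: green(n).
green(n) first appears in round 5.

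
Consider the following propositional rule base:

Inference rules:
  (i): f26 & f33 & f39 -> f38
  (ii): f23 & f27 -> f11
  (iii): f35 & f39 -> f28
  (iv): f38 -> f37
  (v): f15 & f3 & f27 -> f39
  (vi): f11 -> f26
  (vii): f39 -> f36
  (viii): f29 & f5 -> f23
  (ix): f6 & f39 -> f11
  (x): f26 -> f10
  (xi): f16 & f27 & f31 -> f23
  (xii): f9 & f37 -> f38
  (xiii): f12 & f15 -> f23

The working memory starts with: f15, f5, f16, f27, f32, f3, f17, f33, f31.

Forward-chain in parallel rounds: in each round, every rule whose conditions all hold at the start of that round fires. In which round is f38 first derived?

Round 1: (v) [f15 & f3 & f27 -> f39]; (xi) [f16 & f27 & f31 -> f23]. New: f39, f23.
Round 2: (ii) [f23 & f27 -> f11]; (vii) [f39 -> f36]. New: f11, f36.
Round 3: (vi) [f11 -> f26]. New: f26.
Round 4: (i) [f26 & f33 & f39 -> f38]; (x) [f26 -> f10]. New: f38, f10.
f38 first appears in round 4.

4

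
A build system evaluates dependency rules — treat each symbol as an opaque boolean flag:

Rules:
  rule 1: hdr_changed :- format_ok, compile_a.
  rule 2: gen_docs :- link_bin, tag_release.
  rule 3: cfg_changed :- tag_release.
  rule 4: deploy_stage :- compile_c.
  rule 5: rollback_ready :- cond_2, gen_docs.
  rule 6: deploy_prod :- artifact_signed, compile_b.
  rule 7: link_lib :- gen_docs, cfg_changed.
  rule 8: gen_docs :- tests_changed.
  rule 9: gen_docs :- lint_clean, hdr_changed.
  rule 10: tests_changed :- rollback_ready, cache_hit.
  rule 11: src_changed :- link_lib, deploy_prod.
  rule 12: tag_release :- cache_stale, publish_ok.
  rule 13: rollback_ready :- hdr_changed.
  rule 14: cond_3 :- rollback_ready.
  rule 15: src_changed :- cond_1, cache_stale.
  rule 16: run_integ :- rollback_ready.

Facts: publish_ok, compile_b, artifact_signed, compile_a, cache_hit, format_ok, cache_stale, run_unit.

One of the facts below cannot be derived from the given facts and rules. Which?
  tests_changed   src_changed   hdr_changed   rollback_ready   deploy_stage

deploy_stage

Round 1: rule 1 [hdr_changed :- format_ok, compile_a.]; rule 6 [deploy_prod :- artifact_signed, compile_b.]; rule 12 [tag_release :- cache_stale, publish_ok.]. Adds hdr_changed, deploy_prod, tag_release.
Round 2: rule 3 [cfg_changed :- tag_release.]; rule 13 [rollback_ready :- hdr_changed.]. Adds cfg_changed, rollback_ready.
Round 3: rule 10 [tests_changed :- rollback_ready, cache_hit.]; rule 14 [cond_3 :- rollback_ready.]; rule 16 [run_integ :- rollback_ready.]. Adds tests_changed, cond_3, run_integ.
Round 4: rule 8 [gen_docs :- tests_changed.]. Adds gen_docs.
Round 5: rule 7 [link_lib :- gen_docs, cfg_changed.]. Adds link_lib.
Round 6: rule 11 [src_changed :- link_lib, deploy_prod.]. Adds src_changed.
Derived: src_changed (round 6), tests_changed (round 3), hdr_changed (round 1), rollback_ready (round 2). deploy_stage never appears in any round.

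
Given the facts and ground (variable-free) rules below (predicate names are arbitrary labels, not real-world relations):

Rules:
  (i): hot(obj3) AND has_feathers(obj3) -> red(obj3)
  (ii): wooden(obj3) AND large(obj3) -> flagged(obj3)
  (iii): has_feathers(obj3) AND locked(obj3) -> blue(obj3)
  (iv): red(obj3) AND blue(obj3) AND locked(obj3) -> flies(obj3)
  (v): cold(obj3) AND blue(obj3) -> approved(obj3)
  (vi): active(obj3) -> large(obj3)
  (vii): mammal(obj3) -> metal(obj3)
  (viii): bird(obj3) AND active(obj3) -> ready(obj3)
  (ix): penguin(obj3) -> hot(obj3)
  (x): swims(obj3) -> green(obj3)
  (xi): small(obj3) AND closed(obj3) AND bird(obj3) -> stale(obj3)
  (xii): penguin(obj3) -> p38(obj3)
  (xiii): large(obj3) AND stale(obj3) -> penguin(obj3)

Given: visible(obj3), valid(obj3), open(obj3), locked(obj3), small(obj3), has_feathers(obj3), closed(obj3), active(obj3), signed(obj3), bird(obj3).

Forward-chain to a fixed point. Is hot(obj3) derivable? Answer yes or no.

[1] (iii) [has_feathers(obj3) AND locked(obj3) -> blue(obj3)]; (vi) [active(obj3) -> large(obj3)]; (viii) [bird(obj3) AND active(obj3) -> ready(obj3)]; (xi) [small(obj3) AND closed(obj3) AND bird(obj3) -> stale(obj3)]. ⇒ new: blue(obj3), large(obj3), ready(obj3), stale(obj3).
[2] (xiii) [large(obj3) AND stale(obj3) -> penguin(obj3)]. ⇒ new: penguin(obj3).
[3] (ix) [penguin(obj3) -> hot(obj3)]; (xii) [penguin(obj3) -> p38(obj3)]. ⇒ new: hot(obj3), p38(obj3).
[4] (i) [hot(obj3) AND has_feathers(obj3) -> red(obj3)]. ⇒ new: red(obj3).
[5] (iv) [red(obj3) AND blue(obj3) AND locked(obj3) -> flies(obj3)]. ⇒ new: flies(obj3).
hot(obj3) appears in round 3, so it is derivable.

yes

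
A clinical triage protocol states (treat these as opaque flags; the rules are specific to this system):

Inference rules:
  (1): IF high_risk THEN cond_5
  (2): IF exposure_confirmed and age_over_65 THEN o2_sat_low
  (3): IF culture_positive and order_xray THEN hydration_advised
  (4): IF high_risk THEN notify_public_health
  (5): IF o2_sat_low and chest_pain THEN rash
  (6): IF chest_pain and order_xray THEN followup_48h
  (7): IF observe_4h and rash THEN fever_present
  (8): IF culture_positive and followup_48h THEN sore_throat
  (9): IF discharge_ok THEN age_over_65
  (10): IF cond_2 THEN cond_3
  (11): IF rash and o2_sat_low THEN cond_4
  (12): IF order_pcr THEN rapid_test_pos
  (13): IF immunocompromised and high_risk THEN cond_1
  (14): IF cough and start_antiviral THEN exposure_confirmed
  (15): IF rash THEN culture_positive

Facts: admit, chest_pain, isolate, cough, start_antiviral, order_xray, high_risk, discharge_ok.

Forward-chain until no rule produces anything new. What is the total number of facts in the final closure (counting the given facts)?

Round 1 — (1), (4), (6), (9), (14), derive cond_5, notify_public_health, followup_48h, age_over_65, exposure_confirmed.
Round 2 — (2), derive o2_sat_low.
Round 3 — (5), derive rash.
Round 4 — (11), (15), derive cond_4, culture_positive.
Round 5 — (3), (8), derive hydration_advised, sore_throat.
Closure: {admit, age_over_65, chest_pain, cond_4, cond_5, cough, culture_positive, discharge_ok, exposure_confirmed, followup_48h, high_risk, hydration_advised, isolate, notify_public_health, o2_sat_low, order_xray, rash, sore_throat, start_antiviral} — 19 facts.

19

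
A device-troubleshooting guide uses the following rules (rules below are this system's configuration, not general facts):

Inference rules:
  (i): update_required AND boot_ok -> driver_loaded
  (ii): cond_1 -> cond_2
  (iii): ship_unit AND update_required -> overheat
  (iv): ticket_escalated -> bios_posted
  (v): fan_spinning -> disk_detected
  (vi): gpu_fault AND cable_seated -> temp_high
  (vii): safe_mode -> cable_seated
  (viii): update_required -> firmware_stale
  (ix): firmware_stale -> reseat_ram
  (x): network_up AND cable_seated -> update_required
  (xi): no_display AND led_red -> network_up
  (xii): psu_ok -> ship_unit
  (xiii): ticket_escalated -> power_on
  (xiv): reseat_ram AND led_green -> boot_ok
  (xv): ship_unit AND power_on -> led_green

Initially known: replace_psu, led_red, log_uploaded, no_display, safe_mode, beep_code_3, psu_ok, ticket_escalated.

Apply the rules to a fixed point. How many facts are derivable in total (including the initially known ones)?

Round 1: (iv) [ticket_escalated -> bios_posted]; (vii) [safe_mode -> cable_seated]; (xi) [no_display AND led_red -> network_up]; (xii) [psu_ok -> ship_unit]; (xiii) [ticket_escalated -> power_on]. Adds bios_posted, cable_seated, network_up, ship_unit, power_on.
Round 2: (x) [network_up AND cable_seated -> update_required]; (xv) [ship_unit AND power_on -> led_green]. Adds update_required, led_green.
Round 3: (iii) [ship_unit AND update_required -> overheat]; (viii) [update_required -> firmware_stale]. Adds overheat, firmware_stale.
Round 4: (ix) [firmware_stale -> reseat_ram]. Adds reseat_ram.
Round 5: (xiv) [reseat_ram AND led_green -> boot_ok]. Adds boot_ok.
Round 6: (i) [update_required AND boot_ok -> driver_loaded]. Adds driver_loaded.
Closure: {beep_code_3, bios_posted, boot_ok, cable_seated, driver_loaded, firmware_stale, led_green, led_red, log_uploaded, network_up, no_display, overheat, power_on, psu_ok, replace_psu, reseat_ram, safe_mode, ship_unit, ticket_escalated, update_required} — 20 facts.

20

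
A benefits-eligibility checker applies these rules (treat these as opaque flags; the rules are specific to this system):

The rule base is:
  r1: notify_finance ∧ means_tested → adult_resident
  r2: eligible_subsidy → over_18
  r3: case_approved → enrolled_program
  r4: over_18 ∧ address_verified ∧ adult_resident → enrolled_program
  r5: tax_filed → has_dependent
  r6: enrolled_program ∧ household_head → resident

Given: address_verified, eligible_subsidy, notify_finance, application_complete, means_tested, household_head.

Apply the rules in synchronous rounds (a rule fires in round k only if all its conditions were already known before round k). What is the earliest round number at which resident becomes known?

3

Round 1: r1 [notify_finance ∧ means_tested → adult_resident]; r2 [eligible_subsidy → over_18]. New: adult_resident, over_18.
Round 2: r4 [over_18 ∧ address_verified ∧ adult_resident → enrolled_program]. New: enrolled_program.
Round 3: r6 [enrolled_program ∧ household_head → resident]. New: resident.
resident first appears in round 3.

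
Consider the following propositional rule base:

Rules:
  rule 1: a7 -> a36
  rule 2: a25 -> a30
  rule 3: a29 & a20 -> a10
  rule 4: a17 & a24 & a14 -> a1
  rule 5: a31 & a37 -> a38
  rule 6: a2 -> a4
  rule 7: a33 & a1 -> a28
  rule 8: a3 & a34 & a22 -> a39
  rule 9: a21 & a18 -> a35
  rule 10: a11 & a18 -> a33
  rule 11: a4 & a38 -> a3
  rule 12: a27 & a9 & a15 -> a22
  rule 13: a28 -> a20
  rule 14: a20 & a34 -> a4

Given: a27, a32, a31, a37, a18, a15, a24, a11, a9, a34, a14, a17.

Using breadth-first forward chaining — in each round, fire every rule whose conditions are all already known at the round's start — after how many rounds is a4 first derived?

Round 1 — rule 4, rule 5, rule 10, rule 12, derive a1, a38, a33, a22.
Round 2 — rule 7, derive a28.
Round 3 — rule 13, derive a20.
Round 4 — rule 14, derive a4.
a4 first appears in round 4.

4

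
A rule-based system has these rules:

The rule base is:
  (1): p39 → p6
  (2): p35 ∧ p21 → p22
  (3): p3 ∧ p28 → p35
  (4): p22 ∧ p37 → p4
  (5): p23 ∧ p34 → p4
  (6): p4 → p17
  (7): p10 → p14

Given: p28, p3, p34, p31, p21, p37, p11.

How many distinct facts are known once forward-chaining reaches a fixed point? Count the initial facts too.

11

[1] (3) [p3 ∧ p28 → p35]. ⇒ new: p35.
[2] (2) [p35 ∧ p21 → p22]. ⇒ new: p22.
[3] (4) [p22 ∧ p37 → p4]. ⇒ new: p4.
[4] (6) [p4 → p17]. ⇒ new: p17.
Closure: {p11, p17, p21, p22, p28, p3, p31, p34, p35, p37, p4} — 11 facts.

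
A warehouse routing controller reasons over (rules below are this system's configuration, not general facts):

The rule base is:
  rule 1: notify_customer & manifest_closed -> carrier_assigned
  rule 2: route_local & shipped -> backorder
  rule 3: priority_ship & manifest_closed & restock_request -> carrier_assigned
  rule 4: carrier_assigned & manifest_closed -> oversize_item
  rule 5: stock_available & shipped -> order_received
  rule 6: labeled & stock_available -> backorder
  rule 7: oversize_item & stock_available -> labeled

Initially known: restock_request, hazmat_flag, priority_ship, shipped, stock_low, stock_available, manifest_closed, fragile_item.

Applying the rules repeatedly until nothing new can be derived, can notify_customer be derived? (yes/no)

Round 1: rule 3 [priority_ship & manifest_closed & restock_request -> carrier_assigned]; rule 5 [stock_available & shipped -> order_received]. Adds carrier_assigned, order_received.
Round 2: rule 4 [carrier_assigned & manifest_closed -> oversize_item]. Adds oversize_item.
Round 3: rule 7 [oversize_item & stock_available -> labeled]. Adds labeled.
Round 4: rule 6 [labeled & stock_available -> backorder]. Adds backorder.
Fixed point reached. No rule has notify_customer as a consequent, and it is not given.

no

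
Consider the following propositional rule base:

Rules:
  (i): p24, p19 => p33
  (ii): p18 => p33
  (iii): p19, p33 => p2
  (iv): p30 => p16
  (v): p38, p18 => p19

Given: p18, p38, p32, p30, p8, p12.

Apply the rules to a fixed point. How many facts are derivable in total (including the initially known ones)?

Round 1: (ii) [p18 => p33]; (iv) [p30 => p16]; (v) [p38, p18 => p19]. Adds p33, p16, p19.
Round 2: (iii) [p19, p33 => p2]. Adds p2.
Closure: {p12, p16, p18, p19, p2, p30, p32, p33, p38, p8} — 10 facts.

10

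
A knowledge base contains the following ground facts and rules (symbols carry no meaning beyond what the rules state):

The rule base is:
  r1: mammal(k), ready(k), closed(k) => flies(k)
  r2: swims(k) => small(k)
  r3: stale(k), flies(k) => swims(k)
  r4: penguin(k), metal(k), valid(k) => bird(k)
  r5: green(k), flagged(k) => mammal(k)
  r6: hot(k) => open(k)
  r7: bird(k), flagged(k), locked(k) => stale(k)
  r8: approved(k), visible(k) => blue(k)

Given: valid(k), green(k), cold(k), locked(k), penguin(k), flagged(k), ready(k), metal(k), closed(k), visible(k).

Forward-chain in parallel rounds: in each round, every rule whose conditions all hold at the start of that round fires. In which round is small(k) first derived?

4

Round 1: r4 [penguin(k), metal(k), valid(k) => bird(k)]; r5 [green(k), flagged(k) => mammal(k)]. New: bird(k), mammal(k).
Round 2: r1 [mammal(k), ready(k), closed(k) => flies(k)]; r7 [bird(k), flagged(k), locked(k) => stale(k)]. New: flies(k), stale(k).
Round 3: r3 [stale(k), flies(k) => swims(k)]. New: swims(k).
Round 4: r2 [swims(k) => small(k)]. New: small(k).
small(k) first appears in round 4.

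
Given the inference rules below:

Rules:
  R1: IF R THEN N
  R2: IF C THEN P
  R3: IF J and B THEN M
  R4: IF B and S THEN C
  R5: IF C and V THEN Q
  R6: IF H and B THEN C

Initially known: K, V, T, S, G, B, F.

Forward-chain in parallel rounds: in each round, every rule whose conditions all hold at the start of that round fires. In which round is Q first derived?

Round 1: R4 [IF B and S THEN C]. Adds C.
Round 2: R2 [IF C THEN P]; R5 [IF C and V THEN Q]. Adds P, Q.
Q first appears in round 2.

2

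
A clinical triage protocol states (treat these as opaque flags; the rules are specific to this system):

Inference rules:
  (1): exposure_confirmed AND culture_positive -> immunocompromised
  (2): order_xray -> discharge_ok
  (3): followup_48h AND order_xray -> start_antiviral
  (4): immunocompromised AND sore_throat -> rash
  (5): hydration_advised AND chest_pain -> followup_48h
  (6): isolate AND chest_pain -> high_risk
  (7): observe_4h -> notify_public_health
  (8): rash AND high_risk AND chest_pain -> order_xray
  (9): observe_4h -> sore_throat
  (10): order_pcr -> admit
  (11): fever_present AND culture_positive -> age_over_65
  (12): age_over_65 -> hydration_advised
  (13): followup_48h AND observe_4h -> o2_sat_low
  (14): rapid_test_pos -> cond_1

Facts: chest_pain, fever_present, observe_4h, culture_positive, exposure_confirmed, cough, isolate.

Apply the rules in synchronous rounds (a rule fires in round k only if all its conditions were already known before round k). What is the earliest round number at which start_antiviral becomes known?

4

Round 1 fires (1), (6), (7), (9), (11), giving immunocompromised, high_risk, notify_public_health, sore_throat, age_over_65.
Round 2 fires (4), (12), giving rash, hydration_advised.
Round 3 fires (5), (8), giving followup_48h, order_xray.
Round 4 fires (2), (3), (13), giving discharge_ok, start_antiviral, o2_sat_low.
start_antiviral first appears in round 4.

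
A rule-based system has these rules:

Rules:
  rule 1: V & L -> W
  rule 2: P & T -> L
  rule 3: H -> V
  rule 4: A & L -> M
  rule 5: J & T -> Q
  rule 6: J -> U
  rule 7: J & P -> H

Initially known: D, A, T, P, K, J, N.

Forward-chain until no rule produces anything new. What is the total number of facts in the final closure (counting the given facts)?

14

Round 1 fires rule 2, rule 5, rule 6, rule 7, giving L, Q, U, H.
Round 2 fires rule 3, rule 4, giving V, M.
Round 3 fires rule 1, giving W.
Closure: {A, D, H, J, K, L, M, N, P, Q, T, U, V, W} — 14 facts.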